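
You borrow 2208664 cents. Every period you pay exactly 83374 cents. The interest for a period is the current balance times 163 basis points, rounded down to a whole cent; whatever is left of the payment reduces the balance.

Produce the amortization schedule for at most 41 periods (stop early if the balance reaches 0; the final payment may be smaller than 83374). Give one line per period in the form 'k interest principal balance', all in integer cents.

1. interest=⌊2208664·163/10000⌋=36001; principal=83374-36001=47373; balance=2208664-47373=2161291
2. interest=⌊2161291·163/10000⌋=35229; principal=83374-35229=48145; balance=2161291-48145=2113146
3. interest=⌊2113146·163/10000⌋=34444; principal=83374-34444=48930; balance=2113146-48930=2064216
4. interest=⌊2064216·163/10000⌋=33646; principal=83374-33646=49728; balance=2064216-49728=2014488
5. interest=⌊2014488·163/10000⌋=32836; principal=83374-32836=50538; balance=2014488-50538=1963950
6. interest=⌊1963950·163/10000⌋=32012; principal=83374-32012=51362; balance=1963950-51362=1912588
7. interest=⌊1912588·163/10000⌋=31175; principal=83374-31175=52199; balance=1912588-52199=1860389
8. interest=⌊1860389·163/10000⌋=30324; principal=83374-30324=53050; balance=1860389-53050=1807339
9. interest=⌊1807339·163/10000⌋=29459; principal=83374-29459=53915; balance=1807339-53915=1753424
10. interest=⌊1753424·163/10000⌋=28580; principal=83374-28580=54794; balance=1753424-54794=1698630
11. interest=⌊1698630·163/10000⌋=27687; principal=83374-27687=55687; balance=1698630-55687=1642943
12. interest=⌊1642943·163/10000⌋=26779; principal=83374-26779=56595; balance=1642943-56595=1586348
13. interest=⌊1586348·163/10000⌋=25857; principal=83374-25857=57517; balance=1586348-57517=1528831
14. interest=⌊1528831·163/10000⌋=24919; principal=83374-24919=58455; balance=1528831-58455=1470376
15. interest=⌊1470376·163/10000⌋=23967; principal=83374-23967=59407; balance=1470376-59407=1410969
16. interest=⌊1410969·163/10000⌋=22998; principal=83374-22998=60376; balance=1410969-60376=1350593
17. interest=⌊1350593·163/10000⌋=22014; principal=83374-22014=61360; balance=1350593-61360=1289233
18. interest=⌊1289233·163/10000⌋=21014; principal=83374-21014=62360; balance=1289233-62360=1226873
19. interest=⌊1226873·163/10000⌋=19998; principal=83374-19998=63376; balance=1226873-63376=1163497
20. interest=⌊1163497·163/10000⌋=18965; principal=83374-18965=64409; balance=1163497-64409=1099088
21. interest=⌊1099088·163/10000⌋=17915; principal=83374-17915=65459; balance=1099088-65459=1033629
22. interest=⌊1033629·163/10000⌋=16848; principal=83374-16848=66526; balance=1033629-66526=967103
23. interest=⌊967103·163/10000⌋=15763; principal=83374-15763=67611; balance=967103-67611=899492
24. interest=⌊899492·163/10000⌋=14661; principal=83374-14661=68713; balance=899492-68713=830779
25. interest=⌊830779·163/10000⌋=13541; principal=83374-13541=69833; balance=830779-69833=760946
26. interest=⌊760946·163/10000⌋=12403; principal=83374-12403=70971; balance=760946-70971=689975
27. interest=⌊689975·163/10000⌋=11246; principal=83374-11246=72128; balance=689975-72128=617847
28. interest=⌊617847·163/10000⌋=10070; principal=83374-10070=73304; balance=617847-73304=544543
29. interest=⌊544543·163/10000⌋=8876; principal=83374-8876=74498; balance=544543-74498=470045
30. interest=⌊470045·163/10000⌋=7661; principal=83374-7661=75713; balance=470045-75713=394332
31. interest=⌊394332·163/10000⌋=6427; principal=83374-6427=76947; balance=394332-76947=317385
32. interest=⌊317385·163/10000⌋=5173; principal=83374-5173=78201; balance=317385-78201=239184
33. interest=⌊239184·163/10000⌋=3898; principal=83374-3898=79476; balance=239184-79476=159708
34. interest=⌊159708·163/10000⌋=2603; principal=83374-2603=80771; balance=159708-80771=78937
35. interest=⌊78937·163/10000⌋=1286; principal=min(83374-1286,78937)=78937; balance=78937-78937=0

1 36001 47373 2161291
2 35229 48145 2113146
3 34444 48930 2064216
4 33646 49728 2014488
5 32836 50538 1963950
6 32012 51362 1912588
7 31175 52199 1860389
8 30324 53050 1807339
9 29459 53915 1753424
10 28580 54794 1698630
11 27687 55687 1642943
12 26779 56595 1586348
13 25857 57517 1528831
14 24919 58455 1470376
15 23967 59407 1410969
16 22998 60376 1350593
17 22014 61360 1289233
18 21014 62360 1226873
19 19998 63376 1163497
20 18965 64409 1099088
21 17915 65459 1033629
22 16848 66526 967103
23 15763 67611 899492
24 14661 68713 830779
25 13541 69833 760946
26 12403 70971 689975
27 11246 72128 617847
28 10070 73304 544543
29 8876 74498 470045
30 7661 75713 394332
31 6427 76947 317385
32 5173 78201 239184
33 3898 79476 159708
34 2603 80771 78937
35 1286 78937 0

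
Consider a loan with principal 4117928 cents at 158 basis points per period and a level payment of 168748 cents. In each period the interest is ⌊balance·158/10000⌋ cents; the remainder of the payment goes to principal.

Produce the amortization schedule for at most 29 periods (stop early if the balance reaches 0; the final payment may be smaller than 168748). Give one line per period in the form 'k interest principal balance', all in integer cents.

1 65063 103685 4014243
2 63425 105323 3908920
3 61760 106988 3801932
4 60070 108678 3693254
5 58353 110395 3582859
6 56609 112139 3470720
7 54837 113911 3356809
8 53037 115711 3241098
9 51209 117539 3123559
10 49352 119396 3004163
11 47465 121283 2882880
12 45549 123199 2759681
13 43602 125146 2634535
14 41625 127123 2507412
15 39617 129131 2378281
16 37576 131172 2247109
17 35504 133244 2113865
18 33399 135349 1978516
19 31260 137488 1841028
20 29088 139660 1701368
21 26881 141867 1559501
22 24640 144108 1415393
23 22363 146385 1269008
24 20050 148698 1120310
25 17700 151048 969262
26 15314 153434 815828
27 12890 155858 659970
28 10427 158321 501649
29 7926 160822 340827

1. interest=⌊4117928·158/10000⌋=65063; principal=168748-65063=103685; balance=4117928-103685=4014243
2. interest=⌊4014243·158/10000⌋=63425; principal=168748-63425=105323; balance=4014243-105323=3908920
3. interest=⌊3908920·158/10000⌋=61760; principal=168748-61760=106988; balance=3908920-106988=3801932
4. interest=⌊3801932·158/10000⌋=60070; principal=168748-60070=108678; balance=3801932-108678=3693254
5. interest=⌊3693254·158/10000⌋=58353; principal=168748-58353=110395; balance=3693254-110395=3582859
6. interest=⌊3582859·158/10000⌋=56609; principal=168748-56609=112139; balance=3582859-112139=3470720
7. interest=⌊3470720·158/10000⌋=54837; principal=168748-54837=113911; balance=3470720-113911=3356809
8. interest=⌊3356809·158/10000⌋=53037; principal=168748-53037=115711; balance=3356809-115711=3241098
9. interest=⌊3241098·158/10000⌋=51209; principal=168748-51209=117539; balance=3241098-117539=3123559
10. interest=⌊3123559·158/10000⌋=49352; principal=168748-49352=119396; balance=3123559-119396=3004163
11. interest=⌊3004163·158/10000⌋=47465; principal=168748-47465=121283; balance=3004163-121283=2882880
12. interest=⌊2882880·158/10000⌋=45549; principal=168748-45549=123199; balance=2882880-123199=2759681
13. interest=⌊2759681·158/10000⌋=43602; principal=168748-43602=125146; balance=2759681-125146=2634535
14. interest=⌊2634535·158/10000⌋=41625; principal=168748-41625=127123; balance=2634535-127123=2507412
15. interest=⌊2507412·158/10000⌋=39617; principal=168748-39617=129131; balance=2507412-129131=2378281
16. interest=⌊2378281·158/10000⌋=37576; principal=168748-37576=131172; balance=2378281-131172=2247109
17. interest=⌊2247109·158/10000⌋=35504; principal=168748-35504=133244; balance=2247109-133244=2113865
18. interest=⌊2113865·158/10000⌋=33399; principal=168748-33399=135349; balance=2113865-135349=1978516
19. interest=⌊1978516·158/10000⌋=31260; principal=168748-31260=137488; balance=1978516-137488=1841028
20. interest=⌊1841028·158/10000⌋=29088; principal=168748-29088=139660; balance=1841028-139660=1701368
21. interest=⌊1701368·158/10000⌋=26881; principal=168748-26881=141867; balance=1701368-141867=1559501
22. interest=⌊1559501·158/10000⌋=24640; principal=168748-24640=144108; balance=1559501-144108=1415393
23. interest=⌊1415393·158/10000⌋=22363; principal=168748-22363=146385; balance=1415393-146385=1269008
24. interest=⌊1269008·158/10000⌋=20050; principal=168748-20050=148698; balance=1269008-148698=1120310
25. interest=⌊1120310·158/10000⌋=17700; principal=168748-17700=151048; balance=1120310-151048=969262
26. interest=⌊969262·158/10000⌋=15314; principal=168748-15314=153434; balance=969262-153434=815828
27. interest=⌊815828·158/10000⌋=12890; principal=168748-12890=155858; balance=815828-155858=659970
28. interest=⌊659970·158/10000⌋=10427; principal=168748-10427=158321; balance=659970-158321=501649
29. interest=⌊501649·158/10000⌋=7926; principal=168748-7926=160822; balance=501649-160822=340827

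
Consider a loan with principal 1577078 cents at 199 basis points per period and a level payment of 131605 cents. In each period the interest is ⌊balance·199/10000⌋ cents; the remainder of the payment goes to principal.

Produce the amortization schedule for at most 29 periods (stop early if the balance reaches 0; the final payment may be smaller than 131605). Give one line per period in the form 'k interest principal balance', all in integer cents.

1. interest=⌊1577078·199/10000⌋=31383; principal=131605-31383=100222; balance=1577078-100222=1476856
2. interest=⌊1476856·199/10000⌋=29389; principal=131605-29389=102216; balance=1476856-102216=1374640
3. interest=⌊1374640·199/10000⌋=27355; principal=131605-27355=104250; balance=1374640-104250=1270390
4. interest=⌊1270390·199/10000⌋=25280; principal=131605-25280=106325; balance=1270390-106325=1164065
5. interest=⌊1164065·199/10000⌋=23164; principal=131605-23164=108441; balance=1164065-108441=1055624
6. interest=⌊1055624·199/10000⌋=21006; principal=131605-21006=110599; balance=1055624-110599=945025
7. interest=⌊945025·199/10000⌋=18805; principal=131605-18805=112800; balance=945025-112800=832225
8. interest=⌊832225·199/10000⌋=16561; principal=131605-16561=115044; balance=832225-115044=717181
9. interest=⌊717181·199/10000⌋=14271; principal=131605-14271=117334; balance=717181-117334=599847
10. interest=⌊599847·199/10000⌋=11936; principal=131605-11936=119669; balance=599847-119669=480178
11. interest=⌊480178·199/10000⌋=9555; principal=131605-9555=122050; balance=480178-122050=358128
12. interest=⌊358128·199/10000⌋=7126; principal=131605-7126=124479; balance=358128-124479=233649
13. interest=⌊233649·199/10000⌋=4649; principal=131605-4649=126956; balance=233649-126956=106693
14. interest=⌊106693·199/10000⌋=2123; principal=min(131605-2123,106693)=106693; balance=106693-106693=0

1 31383 100222 1476856
2 29389 102216 1374640
3 27355 104250 1270390
4 25280 106325 1164065
5 23164 108441 1055624
6 21006 110599 945025
7 18805 112800 832225
8 16561 115044 717181
9 14271 117334 599847
10 11936 119669 480178
11 9555 122050 358128
12 7126 124479 233649
13 4649 126956 106693
14 2123 106693 0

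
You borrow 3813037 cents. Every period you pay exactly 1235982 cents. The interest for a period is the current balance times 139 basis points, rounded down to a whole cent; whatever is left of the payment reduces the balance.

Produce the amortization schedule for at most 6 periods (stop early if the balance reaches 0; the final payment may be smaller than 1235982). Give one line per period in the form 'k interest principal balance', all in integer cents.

1. interest=⌊3813037·139/10000⌋=53001; principal=1235982-53001=1182981; balance=3813037-1182981=2630056
2. interest=⌊2630056·139/10000⌋=36557; principal=1235982-36557=1199425; balance=2630056-1199425=1430631
3. interest=⌊1430631·139/10000⌋=19885; principal=1235982-19885=1216097; balance=1430631-1216097=214534
4. interest=⌊214534·139/10000⌋=2982; principal=min(1235982-2982,214534)=214534; balance=214534-214534=0

1 53001 1182981 2630056
2 36557 1199425 1430631
3 19885 1216097 214534
4 2982 214534 0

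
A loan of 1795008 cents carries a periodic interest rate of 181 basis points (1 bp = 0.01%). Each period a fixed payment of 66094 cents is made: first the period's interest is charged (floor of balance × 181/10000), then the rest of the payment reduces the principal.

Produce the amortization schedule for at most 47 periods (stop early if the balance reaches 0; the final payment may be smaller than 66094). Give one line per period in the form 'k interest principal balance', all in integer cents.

1 32489 33605 1761403
2 31881 34213 1727190
3 31262 34832 1692358
4 30631 35463 1656895
5 29989 36105 1620790
6 29336 36758 1584032
7 28670 37424 1546608
8 27993 38101 1508507
9 27303 38791 1469716
10 26601 39493 1430223
11 25887 40207 1390016
12 25159 40935 1349081
13 24418 41676 1307405
14 23664 42430 1264975
15 22896 43198 1221777
16 22114 43980 1177797
17 21318 44776 1133021
18 20507 45587 1087434
19 19682 46412 1041022
20 18842 47252 993770
21 17987 48107 945663
22 17116 48978 896685
23 16229 49865 846820
24 15327 50767 796053
25 14408 51686 744367
26 13473 52621 691746
27 12520 53574 638172
28 11550 54544 583628
29 10563 55531 528097
30 9558 56536 471561
31 8535 57559 414002
32 7493 58601 355401
33 6432 59662 295739
34 5352 60742 234997
35 4253 61841 173156
36 3134 62960 110196
37 1994 64100 46096
38 834 46096 0

1. interest=⌊1795008·181/10000⌋=32489; principal=66094-32489=33605; balance=1795008-33605=1761403
2. interest=⌊1761403·181/10000⌋=31881; principal=66094-31881=34213; balance=1761403-34213=1727190
3. interest=⌊1727190·181/10000⌋=31262; principal=66094-31262=34832; balance=1727190-34832=1692358
4. interest=⌊1692358·181/10000⌋=30631; principal=66094-30631=35463; balance=1692358-35463=1656895
5. interest=⌊1656895·181/10000⌋=29989; principal=66094-29989=36105; balance=1656895-36105=1620790
6. interest=⌊1620790·181/10000⌋=29336; principal=66094-29336=36758; balance=1620790-36758=1584032
7. interest=⌊1584032·181/10000⌋=28670; principal=66094-28670=37424; balance=1584032-37424=1546608
8. interest=⌊1546608·181/10000⌋=27993; principal=66094-27993=38101; balance=1546608-38101=1508507
9. interest=⌊1508507·181/10000⌋=27303; principal=66094-27303=38791; balance=1508507-38791=1469716
10. interest=⌊1469716·181/10000⌋=26601; principal=66094-26601=39493; balance=1469716-39493=1430223
11. interest=⌊1430223·181/10000⌋=25887; principal=66094-25887=40207; balance=1430223-40207=1390016
12. interest=⌊1390016·181/10000⌋=25159; principal=66094-25159=40935; balance=1390016-40935=1349081
13. interest=⌊1349081·181/10000⌋=24418; principal=66094-24418=41676; balance=1349081-41676=1307405
14. interest=⌊1307405·181/10000⌋=23664; principal=66094-23664=42430; balance=1307405-42430=1264975
15. interest=⌊1264975·181/10000⌋=22896; principal=66094-22896=43198; balance=1264975-43198=1221777
16. interest=⌊1221777·181/10000⌋=22114; principal=66094-22114=43980; balance=1221777-43980=1177797
17. interest=⌊1177797·181/10000⌋=21318; principal=66094-21318=44776; balance=1177797-44776=1133021
18. interest=⌊1133021·181/10000⌋=20507; principal=66094-20507=45587; balance=1133021-45587=1087434
19. interest=⌊1087434·181/10000⌋=19682; principal=66094-19682=46412; balance=1087434-46412=1041022
20. interest=⌊1041022·181/10000⌋=18842; principal=66094-18842=47252; balance=1041022-47252=993770
21. interest=⌊993770·181/10000⌋=17987; principal=66094-17987=48107; balance=993770-48107=945663
22. interest=⌊945663·181/10000⌋=17116; principal=66094-17116=48978; balance=945663-48978=896685
23. interest=⌊896685·181/10000⌋=16229; principal=66094-16229=49865; balance=896685-49865=846820
24. interest=⌊846820·181/10000⌋=15327; principal=66094-15327=50767; balance=846820-50767=796053
25. interest=⌊796053·181/10000⌋=14408; principal=66094-14408=51686; balance=796053-51686=744367
26. interest=⌊744367·181/10000⌋=13473; principal=66094-13473=52621; balance=744367-52621=691746
27. interest=⌊691746·181/10000⌋=12520; principal=66094-12520=53574; balance=691746-53574=638172
28. interest=⌊638172·181/10000⌋=11550; principal=66094-11550=54544; balance=638172-54544=583628
29. interest=⌊583628·181/10000⌋=10563; principal=66094-10563=55531; balance=583628-55531=528097
30. interest=⌊528097·181/10000⌋=9558; principal=66094-9558=56536; balance=528097-56536=471561
31. interest=⌊471561·181/10000⌋=8535; principal=66094-8535=57559; balance=471561-57559=414002
32. interest=⌊414002·181/10000⌋=7493; principal=66094-7493=58601; balance=414002-58601=355401
33. interest=⌊355401·181/10000⌋=6432; principal=66094-6432=59662; balance=355401-59662=295739
34. interest=⌊295739·181/10000⌋=5352; principal=66094-5352=60742; balance=295739-60742=234997
35. interest=⌊234997·181/10000⌋=4253; principal=66094-4253=61841; balance=234997-61841=173156
36. interest=⌊173156·181/10000⌋=3134; principal=66094-3134=62960; balance=173156-62960=110196
37. interest=⌊110196·181/10000⌋=1994; principal=66094-1994=64100; balance=110196-64100=46096
38. interest=⌊46096·181/10000⌋=834; principal=min(66094-834,46096)=46096; balance=46096-46096=0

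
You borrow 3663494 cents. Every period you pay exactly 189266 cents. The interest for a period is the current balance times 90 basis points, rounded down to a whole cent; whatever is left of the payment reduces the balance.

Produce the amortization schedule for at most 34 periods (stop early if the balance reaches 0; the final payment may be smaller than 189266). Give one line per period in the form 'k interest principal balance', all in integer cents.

1 32971 156295 3507199
2 31564 157702 3349497
3 30145 159121 3190376
4 28713 160553 3029823
5 27268 161998 2867825
6 25810 163456 2704369
7 24339 164927 2539442
8 22854 166412 2373030
9 21357 167909 2205121
10 19846 169420 2035701
11 18321 170945 1864756
12 16782 172484 1692272
13 15230 174036 1518236
14 13664 175602 1342634
15 12083 177183 1165451
16 10489 178777 986674
17 8880 180386 806288
18 7256 182010 624278
19 5618 183648 440630
20 3965 185301 255329
21 2297 186969 68360
22 615 68360 0

1. interest=⌊3663494·90/10000⌋=32971; principal=189266-32971=156295; balance=3663494-156295=3507199
2. interest=⌊3507199·90/10000⌋=31564; principal=189266-31564=157702; balance=3507199-157702=3349497
3. interest=⌊3349497·90/10000⌋=30145; principal=189266-30145=159121; balance=3349497-159121=3190376
4. interest=⌊3190376·90/10000⌋=28713; principal=189266-28713=160553; balance=3190376-160553=3029823
5. interest=⌊3029823·90/10000⌋=27268; principal=189266-27268=161998; balance=3029823-161998=2867825
6. interest=⌊2867825·90/10000⌋=25810; principal=189266-25810=163456; balance=2867825-163456=2704369
7. interest=⌊2704369·90/10000⌋=24339; principal=189266-24339=164927; balance=2704369-164927=2539442
8. interest=⌊2539442·90/10000⌋=22854; principal=189266-22854=166412; balance=2539442-166412=2373030
9. interest=⌊2373030·90/10000⌋=21357; principal=189266-21357=167909; balance=2373030-167909=2205121
10. interest=⌊2205121·90/10000⌋=19846; principal=189266-19846=169420; balance=2205121-169420=2035701
11. interest=⌊2035701·90/10000⌋=18321; principal=189266-18321=170945; balance=2035701-170945=1864756
12. interest=⌊1864756·90/10000⌋=16782; principal=189266-16782=172484; balance=1864756-172484=1692272
13. interest=⌊1692272·90/10000⌋=15230; principal=189266-15230=174036; balance=1692272-174036=1518236
14. interest=⌊1518236·90/10000⌋=13664; principal=189266-13664=175602; balance=1518236-175602=1342634
15. interest=⌊1342634·90/10000⌋=12083; principal=189266-12083=177183; balance=1342634-177183=1165451
16. interest=⌊1165451·90/10000⌋=10489; principal=189266-10489=178777; balance=1165451-178777=986674
17. interest=⌊986674·90/10000⌋=8880; principal=189266-8880=180386; balance=986674-180386=806288
18. interest=⌊806288·90/10000⌋=7256; principal=189266-7256=182010; balance=806288-182010=624278
19. interest=⌊624278·90/10000⌋=5618; principal=189266-5618=183648; balance=624278-183648=440630
20. interest=⌊440630·90/10000⌋=3965; principal=189266-3965=185301; balance=440630-185301=255329
21. interest=⌊255329·90/10000⌋=2297; principal=189266-2297=186969; balance=255329-186969=68360
22. interest=⌊68360·90/10000⌋=615; principal=min(189266-615,68360)=68360; balance=68360-68360=0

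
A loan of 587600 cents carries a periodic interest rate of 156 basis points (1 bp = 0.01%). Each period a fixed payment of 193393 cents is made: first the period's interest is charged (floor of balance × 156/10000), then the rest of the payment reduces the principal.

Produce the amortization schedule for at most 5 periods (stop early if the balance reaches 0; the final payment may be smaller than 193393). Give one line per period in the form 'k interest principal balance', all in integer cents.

1 9166 184227 403373
2 6292 187101 216272
3 3373 190020 26252
4 409 26252 0

1. interest=⌊587600·156/10000⌋=9166; principal=193393-9166=184227; balance=587600-184227=403373
2. interest=⌊403373·156/10000⌋=6292; principal=193393-6292=187101; balance=403373-187101=216272
3. interest=⌊216272·156/10000⌋=3373; principal=193393-3373=190020; balance=216272-190020=26252
4. interest=⌊26252·156/10000⌋=409; principal=min(193393-409,26252)=26252; balance=26252-26252=0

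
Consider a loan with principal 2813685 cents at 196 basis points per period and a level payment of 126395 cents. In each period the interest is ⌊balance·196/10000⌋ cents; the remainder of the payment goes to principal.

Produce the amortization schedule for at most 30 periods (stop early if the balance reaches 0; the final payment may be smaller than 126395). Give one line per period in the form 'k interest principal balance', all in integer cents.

1 55148 71247 2742438
2 53751 72644 2669794
3 52327 74068 2595726
4 50876 75519 2520207
5 49396 76999 2443208
6 47886 78509 2364699
7 46348 80047 2284652
8 44779 81616 2203036
9 43179 83216 2119820
10 41548 84847 2034973
11 39885 86510 1948463
12 38189 88206 1860257
13 36461 89934 1770323
14 34698 91697 1678626
15 32901 93494 1585132
16 31068 95327 1489805
17 29200 97195 1392610
18 27295 99100 1293510
19 25352 101043 1192467
20 23372 103023 1089444
21 21353 105042 984402
22 19294 107101 877301
23 17195 109200 768101
24 15054 111341 656760
25 12872 113523 543237
26 10647 115748 427489
27 8378 118017 309472
28 6065 120330 189142
29 3707 122688 66454
30 1302 66454 0

1. interest=⌊2813685·196/10000⌋=55148; principal=126395-55148=71247; balance=2813685-71247=2742438
2. interest=⌊2742438·196/10000⌋=53751; principal=126395-53751=72644; balance=2742438-72644=2669794
3. interest=⌊2669794·196/10000⌋=52327; principal=126395-52327=74068; balance=2669794-74068=2595726
4. interest=⌊2595726·196/10000⌋=50876; principal=126395-50876=75519; balance=2595726-75519=2520207
5. interest=⌊2520207·196/10000⌋=49396; principal=126395-49396=76999; balance=2520207-76999=2443208
6. interest=⌊2443208·196/10000⌋=47886; principal=126395-47886=78509; balance=2443208-78509=2364699
7. interest=⌊2364699·196/10000⌋=46348; principal=126395-46348=80047; balance=2364699-80047=2284652
8. interest=⌊2284652·196/10000⌋=44779; principal=126395-44779=81616; balance=2284652-81616=2203036
9. interest=⌊2203036·196/10000⌋=43179; principal=126395-43179=83216; balance=2203036-83216=2119820
10. interest=⌊2119820·196/10000⌋=41548; principal=126395-41548=84847; balance=2119820-84847=2034973
11. interest=⌊2034973·196/10000⌋=39885; principal=126395-39885=86510; balance=2034973-86510=1948463
12. interest=⌊1948463·196/10000⌋=38189; principal=126395-38189=88206; balance=1948463-88206=1860257
13. interest=⌊1860257·196/10000⌋=36461; principal=126395-36461=89934; balance=1860257-89934=1770323
14. interest=⌊1770323·196/10000⌋=34698; principal=126395-34698=91697; balance=1770323-91697=1678626
15. interest=⌊1678626·196/10000⌋=32901; principal=126395-32901=93494; balance=1678626-93494=1585132
16. interest=⌊1585132·196/10000⌋=31068; principal=126395-31068=95327; balance=1585132-95327=1489805
17. interest=⌊1489805·196/10000⌋=29200; principal=126395-29200=97195; balance=1489805-97195=1392610
18. interest=⌊1392610·196/10000⌋=27295; principal=126395-27295=99100; balance=1392610-99100=1293510
19. interest=⌊1293510·196/10000⌋=25352; principal=126395-25352=101043; balance=1293510-101043=1192467
20. interest=⌊1192467·196/10000⌋=23372; principal=126395-23372=103023; balance=1192467-103023=1089444
21. interest=⌊1089444·196/10000⌋=21353; principal=126395-21353=105042; balance=1089444-105042=984402
22. interest=⌊984402·196/10000⌋=19294; principal=126395-19294=107101; balance=984402-107101=877301
23. interest=⌊877301·196/10000⌋=17195; principal=126395-17195=109200; balance=877301-109200=768101
24. interest=⌊768101·196/10000⌋=15054; principal=126395-15054=111341; balance=768101-111341=656760
25. interest=⌊656760·196/10000⌋=12872; principal=126395-12872=113523; balance=656760-113523=543237
26. interest=⌊543237·196/10000⌋=10647; principal=126395-10647=115748; balance=543237-115748=427489
27. interest=⌊427489·196/10000⌋=8378; principal=126395-8378=118017; balance=427489-118017=309472
28. interest=⌊309472·196/10000⌋=6065; principal=126395-6065=120330; balance=309472-120330=189142
29. interest=⌊189142·196/10000⌋=3707; principal=126395-3707=122688; balance=189142-122688=66454
30. interest=⌊66454·196/10000⌋=1302; principal=min(126395-1302,66454)=66454; balance=66454-66454=0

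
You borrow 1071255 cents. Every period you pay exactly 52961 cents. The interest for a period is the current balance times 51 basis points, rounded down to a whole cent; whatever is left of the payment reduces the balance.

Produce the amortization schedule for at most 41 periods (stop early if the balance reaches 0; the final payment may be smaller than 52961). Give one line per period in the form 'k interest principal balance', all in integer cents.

1 5463 47498 1023757
2 5221 47740 976017
3 4977 47984 928033
4 4732 48229 879804
5 4487 48474 831330
6 4239 48722 782608
7 3991 48970 733638
8 3741 49220 684418
9 3490 49471 634947
10 3238 49723 585224
11 2984 49977 535247
12 2729 50232 485015
13 2473 50488 434527
14 2216 50745 383782
15 1957 51004 332778
16 1697 51264 281514
17 1435 51526 229988
18 1172 51789 178199
19 908 52053 126146
20 643 52318 73828
21 376 52585 21243
22 108 21243 0

1. interest=⌊1071255·51/10000⌋=5463; principal=52961-5463=47498; balance=1071255-47498=1023757
2. interest=⌊1023757·51/10000⌋=5221; principal=52961-5221=47740; balance=1023757-47740=976017
3. interest=⌊976017·51/10000⌋=4977; principal=52961-4977=47984; balance=976017-47984=928033
4. interest=⌊928033·51/10000⌋=4732; principal=52961-4732=48229; balance=928033-48229=879804
5. interest=⌊879804·51/10000⌋=4487; principal=52961-4487=48474; balance=879804-48474=831330
6. interest=⌊831330·51/10000⌋=4239; principal=52961-4239=48722; balance=831330-48722=782608
7. interest=⌊782608·51/10000⌋=3991; principal=52961-3991=48970; balance=782608-48970=733638
8. interest=⌊733638·51/10000⌋=3741; principal=52961-3741=49220; balance=733638-49220=684418
9. interest=⌊684418·51/10000⌋=3490; principal=52961-3490=49471; balance=684418-49471=634947
10. interest=⌊634947·51/10000⌋=3238; principal=52961-3238=49723; balance=634947-49723=585224
11. interest=⌊585224·51/10000⌋=2984; principal=52961-2984=49977; balance=585224-49977=535247
12. interest=⌊535247·51/10000⌋=2729; principal=52961-2729=50232; balance=535247-50232=485015
13. interest=⌊485015·51/10000⌋=2473; principal=52961-2473=50488; balance=485015-50488=434527
14. interest=⌊434527·51/10000⌋=2216; principal=52961-2216=50745; balance=434527-50745=383782
15. interest=⌊383782·51/10000⌋=1957; principal=52961-1957=51004; balance=383782-51004=332778
16. interest=⌊332778·51/10000⌋=1697; principal=52961-1697=51264; balance=332778-51264=281514
17. interest=⌊281514·51/10000⌋=1435; principal=52961-1435=51526; balance=281514-51526=229988
18. interest=⌊229988·51/10000⌋=1172; principal=52961-1172=51789; balance=229988-51789=178199
19. interest=⌊178199·51/10000⌋=908; principal=52961-908=52053; balance=178199-52053=126146
20. interest=⌊126146·51/10000⌋=643; principal=52961-643=52318; balance=126146-52318=73828
21. interest=⌊73828·51/10000⌋=376; principal=52961-376=52585; balance=73828-52585=21243
22. interest=⌊21243·51/10000⌋=108; principal=min(52961-108,21243)=21243; balance=21243-21243=0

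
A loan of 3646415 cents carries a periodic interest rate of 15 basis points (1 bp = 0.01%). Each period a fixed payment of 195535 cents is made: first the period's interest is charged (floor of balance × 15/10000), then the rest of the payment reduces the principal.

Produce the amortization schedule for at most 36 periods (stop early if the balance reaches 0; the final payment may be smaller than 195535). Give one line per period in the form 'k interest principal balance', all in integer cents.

1. interest=⌊3646415·15/10000⌋=5469; principal=195535-5469=190066; balance=3646415-190066=3456349
2. interest=⌊3456349·15/10000⌋=5184; principal=195535-5184=190351; balance=3456349-190351=3265998
3. interest=⌊3265998·15/10000⌋=4898; principal=195535-4898=190637; balance=3265998-190637=3075361
4. interest=⌊3075361·15/10000⌋=4613; principal=195535-4613=190922; balance=3075361-190922=2884439
5. interest=⌊2884439·15/10000⌋=4326; principal=195535-4326=191209; balance=2884439-191209=2693230
6. interest=⌊2693230·15/10000⌋=4039; principal=195535-4039=191496; balance=2693230-191496=2501734
7. interest=⌊2501734·15/10000⌋=3752; principal=195535-3752=191783; balance=2501734-191783=2309951
8. interest=⌊2309951·15/10000⌋=3464; principal=195535-3464=192071; balance=2309951-192071=2117880
9. interest=⌊2117880·15/10000⌋=3176; principal=195535-3176=192359; balance=2117880-192359=1925521
10. interest=⌊1925521·15/10000⌋=2888; principal=195535-2888=192647; balance=1925521-192647=1732874
11. interest=⌊1732874·15/10000⌋=2599; principal=195535-2599=192936; balance=1732874-192936=1539938
12. interest=⌊1539938·15/10000⌋=2309; principal=195535-2309=193226; balance=1539938-193226=1346712
13. interest=⌊1346712·15/10000⌋=2020; principal=195535-2020=193515; balance=1346712-193515=1153197
14. interest=⌊1153197·15/10000⌋=1729; principal=195535-1729=193806; balance=1153197-193806=959391
15. interest=⌊959391·15/10000⌋=1439; principal=195535-1439=194096; balance=959391-194096=765295
16. interest=⌊765295·15/10000⌋=1147; principal=195535-1147=194388; balance=765295-194388=570907
17. interest=⌊570907·15/10000⌋=856; principal=195535-856=194679; balance=570907-194679=376228
18. interest=⌊376228·15/10000⌋=564; principal=195535-564=194971; balance=376228-194971=181257
19. interest=⌊181257·15/10000⌋=271; principal=min(195535-271,181257)=181257; balance=181257-181257=0

1 5469 190066 3456349
2 5184 190351 3265998
3 4898 190637 3075361
4 4613 190922 2884439
5 4326 191209 2693230
6 4039 191496 2501734
7 3752 191783 2309951
8 3464 192071 2117880
9 3176 192359 1925521
10 2888 192647 1732874
11 2599 192936 1539938
12 2309 193226 1346712
13 2020 193515 1153197
14 1729 193806 959391
15 1439 194096 765295
16 1147 194388 570907
17 856 194679 376228
18 564 194971 181257
19 271 181257 0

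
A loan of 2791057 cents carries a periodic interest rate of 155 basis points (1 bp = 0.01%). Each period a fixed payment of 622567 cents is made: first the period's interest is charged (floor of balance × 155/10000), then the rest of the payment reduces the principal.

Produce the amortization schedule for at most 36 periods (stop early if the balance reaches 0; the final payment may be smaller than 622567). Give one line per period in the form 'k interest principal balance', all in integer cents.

1 43261 579306 2211751
2 34282 588285 1623466
3 25163 597404 1026062
4 15903 606664 419398
5 6500 419398 0

1. interest=⌊2791057·155/10000⌋=43261; principal=622567-43261=579306; balance=2791057-579306=2211751
2. interest=⌊2211751·155/10000⌋=34282; principal=622567-34282=588285; balance=2211751-588285=1623466
3. interest=⌊1623466·155/10000⌋=25163; principal=622567-25163=597404; balance=1623466-597404=1026062
4. interest=⌊1026062·155/10000⌋=15903; principal=622567-15903=606664; balance=1026062-606664=419398
5. interest=⌊419398·155/10000⌋=6500; principal=min(622567-6500,419398)=419398; balance=419398-419398=0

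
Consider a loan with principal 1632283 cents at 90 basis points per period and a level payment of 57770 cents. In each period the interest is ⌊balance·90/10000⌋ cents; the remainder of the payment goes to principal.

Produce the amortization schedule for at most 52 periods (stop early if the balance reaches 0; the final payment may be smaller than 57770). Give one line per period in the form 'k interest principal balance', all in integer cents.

1 14690 43080 1589203
2 14302 43468 1545735
3 13911 43859 1501876
4 13516 44254 1457622
5 13118 44652 1412970
6 12716 45054 1367916
7 12311 45459 1322457
8 11902 45868 1276589
9 11489 46281 1230308
10 11072 46698 1183610
11 10652 47118 1136492
12 10228 47542 1088950
13 9800 47970 1040980
14 9368 48402 992578
15 8933 48837 943741
16 8493 49277 894464
17 8050 49720 844744
18 7602 50168 794576
19 7151 50619 743957
20 6695 51075 692882
21 6235 51535 641347
22 5772 51998 589349
23 5304 52466 536883
24 4831 52939 483944
25 4355 53415 430529
26 3874 53896 376633
27 3389 54381 322252
28 2900 54870 267382
29 2406 55364 212018
30 1908 55862 156156
31 1405 56365 99791
32 898 56872 42919
33 386 42919 0

1. interest=⌊1632283·90/10000⌋=14690; principal=57770-14690=43080; balance=1632283-43080=1589203
2. interest=⌊1589203·90/10000⌋=14302; principal=57770-14302=43468; balance=1589203-43468=1545735
3. interest=⌊1545735·90/10000⌋=13911; principal=57770-13911=43859; balance=1545735-43859=1501876
4. interest=⌊1501876·90/10000⌋=13516; principal=57770-13516=44254; balance=1501876-44254=1457622
5. interest=⌊1457622·90/10000⌋=13118; principal=57770-13118=44652; balance=1457622-44652=1412970
6. interest=⌊1412970·90/10000⌋=12716; principal=57770-12716=45054; balance=1412970-45054=1367916
7. interest=⌊1367916·90/10000⌋=12311; principal=57770-12311=45459; balance=1367916-45459=1322457
8. interest=⌊1322457·90/10000⌋=11902; principal=57770-11902=45868; balance=1322457-45868=1276589
9. interest=⌊1276589·90/10000⌋=11489; principal=57770-11489=46281; balance=1276589-46281=1230308
10. interest=⌊1230308·90/10000⌋=11072; principal=57770-11072=46698; balance=1230308-46698=1183610
11. interest=⌊1183610·90/10000⌋=10652; principal=57770-10652=47118; balance=1183610-47118=1136492
12. interest=⌊1136492·90/10000⌋=10228; principal=57770-10228=47542; balance=1136492-47542=1088950
13. interest=⌊1088950·90/10000⌋=9800; principal=57770-9800=47970; balance=1088950-47970=1040980
14. interest=⌊1040980·90/10000⌋=9368; principal=57770-9368=48402; balance=1040980-48402=992578
15. interest=⌊992578·90/10000⌋=8933; principal=57770-8933=48837; balance=992578-48837=943741
16. interest=⌊943741·90/10000⌋=8493; principal=57770-8493=49277; balance=943741-49277=894464
17. interest=⌊894464·90/10000⌋=8050; principal=57770-8050=49720; balance=894464-49720=844744
18. interest=⌊844744·90/10000⌋=7602; principal=57770-7602=50168; balance=844744-50168=794576
19. interest=⌊794576·90/10000⌋=7151; principal=57770-7151=50619; balance=794576-50619=743957
20. interest=⌊743957·90/10000⌋=6695; principal=57770-6695=51075; balance=743957-51075=692882
21. interest=⌊692882·90/10000⌋=6235; principal=57770-6235=51535; balance=692882-51535=641347
22. interest=⌊641347·90/10000⌋=5772; principal=57770-5772=51998; balance=641347-51998=589349
23. interest=⌊589349·90/10000⌋=5304; principal=57770-5304=52466; balance=589349-52466=536883
24. interest=⌊536883·90/10000⌋=4831; principal=57770-4831=52939; balance=536883-52939=483944
25. interest=⌊483944·90/10000⌋=4355; principal=57770-4355=53415; balance=483944-53415=430529
26. interest=⌊430529·90/10000⌋=3874; principal=57770-3874=53896; balance=430529-53896=376633
27. interest=⌊376633·90/10000⌋=3389; principal=57770-3389=54381; balance=376633-54381=322252
28. interest=⌊322252·90/10000⌋=2900; principal=57770-2900=54870; balance=322252-54870=267382
29. interest=⌊267382·90/10000⌋=2406; principal=57770-2406=55364; balance=267382-55364=212018
30. interest=⌊212018·90/10000⌋=1908; principal=57770-1908=55862; balance=212018-55862=156156
31. interest=⌊156156·90/10000⌋=1405; principal=57770-1405=56365; balance=156156-56365=99791
32. interest=⌊99791·90/10000⌋=898; principal=57770-898=56872; balance=99791-56872=42919
33. interest=⌊42919·90/10000⌋=386; principal=min(57770-386,42919)=42919; balance=42919-42919=0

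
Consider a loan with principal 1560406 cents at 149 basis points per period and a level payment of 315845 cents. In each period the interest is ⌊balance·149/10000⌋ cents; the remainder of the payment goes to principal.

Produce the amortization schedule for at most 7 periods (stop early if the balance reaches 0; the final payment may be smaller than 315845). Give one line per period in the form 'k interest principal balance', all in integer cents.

1. interest=⌊1560406·149/10000⌋=23250; principal=315845-23250=292595; balance=1560406-292595=1267811
2. interest=⌊1267811·149/10000⌋=18890; principal=315845-18890=296955; balance=1267811-296955=970856
3. interest=⌊970856·149/10000⌋=14465; principal=315845-14465=301380; balance=970856-301380=669476
4. interest=⌊669476·149/10000⌋=9975; principal=315845-9975=305870; balance=669476-305870=363606
5. interest=⌊363606·149/10000⌋=5417; principal=315845-5417=310428; balance=363606-310428=53178
6. interest=⌊53178·149/10000⌋=792; principal=min(315845-792,53178)=53178; balance=53178-53178=0

1 23250 292595 1267811
2 18890 296955 970856
3 14465 301380 669476
4 9975 305870 363606
5 5417 310428 53178
6 792 53178 0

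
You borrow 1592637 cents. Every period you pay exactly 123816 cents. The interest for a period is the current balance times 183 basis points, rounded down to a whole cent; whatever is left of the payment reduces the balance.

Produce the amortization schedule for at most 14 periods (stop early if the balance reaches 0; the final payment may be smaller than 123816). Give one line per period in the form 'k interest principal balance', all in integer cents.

1. interest=⌊1592637·183/10000⌋=29145; principal=123816-29145=94671; balance=1592637-94671=1497966
2. interest=⌊1497966·183/10000⌋=27412; principal=123816-27412=96404; balance=1497966-96404=1401562
3. interest=⌊1401562·183/10000⌋=25648; principal=123816-25648=98168; balance=1401562-98168=1303394
4. interest=⌊1303394·183/10000⌋=23852; principal=123816-23852=99964; balance=1303394-99964=1203430
5. interest=⌊1203430·183/10000⌋=22022; principal=123816-22022=101794; balance=1203430-101794=1101636
6. interest=⌊1101636·183/10000⌋=20159; principal=123816-20159=103657; balance=1101636-103657=997979
7. interest=⌊997979·183/10000⌋=18263; principal=123816-18263=105553; balance=997979-105553=892426
8. interest=⌊892426·183/10000⌋=16331; principal=123816-16331=107485; balance=892426-107485=784941
9. interest=⌊784941·183/10000⌋=14364; principal=123816-14364=109452; balance=784941-109452=675489
10. interest=⌊675489·183/10000⌋=12361; principal=123816-12361=111455; balance=675489-111455=564034
11. interest=⌊564034·183/10000⌋=10321; principal=123816-10321=113495; balance=564034-113495=450539
12. interest=⌊450539·183/10000⌋=8244; principal=123816-8244=115572; balance=450539-115572=334967
13. interest=⌊334967·183/10000⌋=6129; principal=123816-6129=117687; balance=334967-117687=217280
14. interest=⌊217280·183/10000⌋=3976; principal=123816-3976=119840; balance=217280-119840=97440

1 29145 94671 1497966
2 27412 96404 1401562
3 25648 98168 1303394
4 23852 99964 1203430
5 22022 101794 1101636
6 20159 103657 997979
7 18263 105553 892426
8 16331 107485 784941
9 14364 109452 675489
10 12361 111455 564034
11 10321 113495 450539
12 8244 115572 334967
13 6129 117687 217280
14 3976 119840 97440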